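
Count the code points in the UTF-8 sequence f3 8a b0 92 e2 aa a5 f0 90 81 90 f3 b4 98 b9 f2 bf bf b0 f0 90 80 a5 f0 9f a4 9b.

Byte at offset 0: 0xF3 = 11110011 → 4-byte char (#1). Advance 4.
Byte at offset 4: 0xE2 = 11100010 → 3-byte char (#2). Advance 3.
Byte at offset 7: 0xF0 = 11110000 → 4-byte char (#3). Advance 4.
Byte at offset 11: 0xF3 = 11110011 → 4-byte char (#4). Advance 4.
Byte at offset 15: 0xF2 = 11110010 → 4-byte char (#5). Advance 4.
Byte at offset 19: 0xF0 = 11110000 → 4-byte char (#6). Advance 4.
Byte at offset 23: 0xF0 = 11110000 → 4-byte char (#7). Advance 4.
Reached end at offset 27 after 7 code points.

7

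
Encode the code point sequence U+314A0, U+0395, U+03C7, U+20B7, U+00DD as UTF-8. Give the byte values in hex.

U+314A0: 4-byte form → F0 B1 92 A0.
U+0395: 2-byte form → CE 95.
U+03C7: 2-byte form → CF 87.
U+20B7: 3-byte form → E2 82 B7.
U+00DD: 2-byte form → C3 9D.
Concatenated (13 bytes): F0 B1 92 A0 CE 95 CF 87 E2 82 B7 C3 9D.

F0 B1 92 A0 CE 95 CF 87 E2 82 B7 C3 9D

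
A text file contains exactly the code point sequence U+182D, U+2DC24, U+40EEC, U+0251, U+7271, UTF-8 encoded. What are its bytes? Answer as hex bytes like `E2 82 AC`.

U+182D: 3-byte form → E1 A0 AD.
U+2DC24: 4-byte form → F0 AD B0 A4.
U+40EEC: 4-byte form → F1 80 BB AC.
U+0251: 2-byte form → C9 91.
U+7271: 3-byte form → E7 89 B1.
Concatenated (16 bytes): E1 A0 AD F0 AD B0 A4 F1 80 BB AC C9 91 E7 89 B1.

E1 A0 AD F0 AD B0 A4 F1 80 BB AC C9 91 E7 89 B1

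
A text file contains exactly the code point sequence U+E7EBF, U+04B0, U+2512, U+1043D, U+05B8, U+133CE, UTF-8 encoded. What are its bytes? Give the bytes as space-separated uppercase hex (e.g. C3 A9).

F3 A7 BA BF D2 B0 E2 94 92 F0 90 90 BD D6 B8 F0 93 8F 8E

U+E7EBF: 4-byte form → F3 A7 BA BF.
U+04B0: 2-byte form → D2 B0.
U+2512: 3-byte form → E2 94 92.
U+1043D: 4-byte form → F0 90 90 BD.
U+05B8: 2-byte form → D6 B8.
U+133CE: 4-byte form → F0 93 8F 8E.
Concatenated (19 bytes): F3 A7 BA BF D2 B0 E2 94 92 F0 90 90 BD D6 B8 F0 93 8F 8E.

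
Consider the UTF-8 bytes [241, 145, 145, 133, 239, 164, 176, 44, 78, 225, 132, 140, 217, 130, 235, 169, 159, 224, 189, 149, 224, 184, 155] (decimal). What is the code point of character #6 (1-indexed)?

U+0642

Offset 0: leading byte 0xF1 = 11110001 → 4-byte char #1 = F1 91 91 85.
Offset 4: leading byte 0xEF = 11101111 → 3-byte char #2 = EF A4 B0.
Offset 7: leading byte 0x2C = 00101100 → 1-byte char #3 = 2C.
Offset 8: leading byte 0x4E = 01001110 → 1-byte char #4 = 4E.
Offset 9: leading byte 0xE1 = 11100001 → 3-byte char #5 = E1 84 8C.
Offset 12: leading byte 0xD9 = 11011001 → 2-byte char #6 = D9 82.
Leading byte 0xD9 = 11011001 matches 110xxxxx → 2-byte sequence.
Byte 1: 0xD9 = 11011001, payload 11001 (5 bits).
Byte 2: 0x82 = 10000010 (10xxxxxx ✓), payload 000010.
Concatenate: 11001000010 = 0x642 (11 bits → U+0642).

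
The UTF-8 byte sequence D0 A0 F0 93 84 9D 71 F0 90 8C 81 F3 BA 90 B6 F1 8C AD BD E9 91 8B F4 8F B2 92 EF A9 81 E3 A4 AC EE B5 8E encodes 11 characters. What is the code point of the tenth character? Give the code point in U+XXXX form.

U+392C

Offset 0: leading byte 0xD0 = 11010000 → 2-byte char #1 = D0 A0.
Offset 2: leading byte 0xF0 = 11110000 → 4-byte char #2 = F0 93 84 9D.
Offset 6: leading byte 0x71 = 01110001 → 1-byte char #3 = 71.
Offset 7: leading byte 0xF0 = 11110000 → 4-byte char #4 = F0 90 8C 81.
Offset 11: leading byte 0xF3 = 11110011 → 4-byte char #5 = F3 BA 90 B6.
Offset 15: leading byte 0xF1 = 11110001 → 4-byte char #6 = F1 8C AD BD.
Offset 19: leading byte 0xE9 = 11101001 → 3-byte char #7 = E9 91 8B.
Offset 22: leading byte 0xF4 = 11110100 → 4-byte char #8 = F4 8F B2 92.
Offset 26: leading byte 0xEF = 11101111 → 3-byte char #9 = EF A9 81.
Offset 29: leading byte 0xE3 = 11100011 → 3-byte char #10 = E3 A4 AC.
Leading byte 0xE3 = 11100011 matches 1110xxxx → 3-byte sequence.
Byte 1: 0xE3 = 11100011, payload 0011 (4 bits).
Byte 2: 0xA4 = 10100100 (10xxxxxx ✓), payload 100100.
Byte 3: 0xAC = 10101100 (10xxxxxx ✓), payload 101100.
Concatenate: 0011100100101100 = 0x392C (16 bits → U+392C).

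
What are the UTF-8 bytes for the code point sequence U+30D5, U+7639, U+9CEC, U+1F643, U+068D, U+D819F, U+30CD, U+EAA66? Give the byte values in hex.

E3 83 95 E7 98 B9 E9 B3 AC F0 9F 99 83 DA 8D F3 98 86 9F E3 83 8D F3 AA A9 A6

U+30D5: 3-byte form → E3 83 95.
U+7639: 3-byte form → E7 98 B9.
U+9CEC: 3-byte form → E9 B3 AC.
U+1F643: 4-byte form → F0 9F 99 83.
U+068D: 2-byte form → DA 8D.
U+D819F: 4-byte form → F3 98 86 9F.
U+30CD: 3-byte form → E3 83 8D.
U+EAA66: 4-byte form → F3 AA A9 A6.
Concatenated (26 bytes): E3 83 95 E7 98 B9 E9 B3 AC F0 9F 99 83 DA 8D F3 98 86 9F E3 83 8D F3 AA A9 A6.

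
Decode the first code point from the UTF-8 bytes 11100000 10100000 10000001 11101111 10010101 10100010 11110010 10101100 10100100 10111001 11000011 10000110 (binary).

U+0801

Offset 0: leading byte 0xE0 = 11100000 → 3-byte char #1 = E0 A0 81.
Leading byte 0xE0 = 11100000 matches 1110xxxx → 3-byte sequence.
Byte 1: 0xE0 = 11100000, payload 0000 (4 bits).
Byte 2: 0xA0 = 10100000 (10xxxxxx ✓), payload 100000.
Byte 3: 0x81 = 10000001 (10xxxxxx ✓), payload 000001.
Concatenate: 0000100000000001 = 0x801 (16 bits → U+0801).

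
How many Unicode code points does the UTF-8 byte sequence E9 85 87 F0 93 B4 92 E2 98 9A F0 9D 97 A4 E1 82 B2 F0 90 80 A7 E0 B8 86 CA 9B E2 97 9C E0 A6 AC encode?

Byte at offset 0: 0xE9 = 11101001 → 3-byte char (#1). Advance 3.
Byte at offset 3: 0xF0 = 11110000 → 4-byte char (#2). Advance 4.
Byte at offset 7: 0xE2 = 11100010 → 3-byte char (#3). Advance 3.
Byte at offset 10: 0xF0 = 11110000 → 4-byte char (#4). Advance 4.
Byte at offset 14: 0xE1 = 11100001 → 3-byte char (#5). Advance 3.
Byte at offset 17: 0xF0 = 11110000 → 4-byte char (#6). Advance 4.
Byte at offset 21: 0xE0 = 11100000 → 3-byte char (#7). Advance 3.
Byte at offset 24: 0xCA = 11001010 → 2-byte char (#8). Advance 2.
Byte at offset 26: 0xE2 = 11100010 → 3-byte char (#9). Advance 3.
Byte at offset 29: 0xE0 = 11100000 → 3-byte char (#10). Advance 3.
Reached end at offset 32 after 10 code points.

10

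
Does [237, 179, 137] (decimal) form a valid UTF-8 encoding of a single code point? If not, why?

invalid (encodes a surrogate (U+D800–U+DFFF))

Structurally a 3-byte sequence; payload = 0xDCC9.
But 0xDCC9 is in U+D800–U+DFFF, the surrogate range. Surrogates are not Unicode scalar values and are forbidden in UTF-8.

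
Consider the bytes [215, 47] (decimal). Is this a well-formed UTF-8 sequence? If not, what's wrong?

invalid (non-continuation byte where continuation expected)

Leading byte 0xD7 = 11010111 → 2-byte form.
Byte 2 is 0x2F = 00101111, which is not 10xxxxxx — expected a continuation byte.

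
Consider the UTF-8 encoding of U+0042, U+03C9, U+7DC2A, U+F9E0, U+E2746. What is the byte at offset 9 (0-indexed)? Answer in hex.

0xA0

U+0042 → 1-byte form 42 at offsets 0–0.
U+03C9 → 2-byte form CF 89 at offsets 1–2.
U+7DC2A → 4-byte form F1 BD B0 AA at offsets 3–6.
U+F9E0 → 3-byte form EF A7 A0 at offsets 7–9.
Offset 9 falls in char 4's range; it's byte 3 of EF A7 A0 = 0xA0.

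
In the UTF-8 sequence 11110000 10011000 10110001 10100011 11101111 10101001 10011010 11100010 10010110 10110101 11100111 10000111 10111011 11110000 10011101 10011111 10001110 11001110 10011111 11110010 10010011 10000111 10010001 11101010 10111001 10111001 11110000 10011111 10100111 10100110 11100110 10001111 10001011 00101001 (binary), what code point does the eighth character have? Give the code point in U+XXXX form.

U+AE79

Offset 0: leading byte 0xF0 = 11110000 → 4-byte char #1 = F0 98 B1 A3.
Offset 4: leading byte 0xEF = 11101111 → 3-byte char #2 = EF A9 9A.
Offset 7: leading byte 0xE2 = 11100010 → 3-byte char #3 = E2 96 B5.
Offset 10: leading byte 0xE7 = 11100111 → 3-byte char #4 = E7 87 BB.
Offset 13: leading byte 0xF0 = 11110000 → 4-byte char #5 = F0 9D 9F 8E.
Offset 17: leading byte 0xCE = 11001110 → 2-byte char #6 = CE 9F.
Offset 19: leading byte 0xF2 = 11110010 → 4-byte char #7 = F2 93 87 91.
Offset 23: leading byte 0xEA = 11101010 → 3-byte char #8 = EA B9 B9.
Leading byte 0xEA = 11101010 matches 1110xxxx → 3-byte sequence.
Byte 1: 0xEA = 11101010, payload 1010 (4 bits).
Byte 2: 0xB9 = 10111001 (10xxxxxx ✓), payload 111001.
Byte 3: 0xB9 = 10111001 (10xxxxxx ✓), payload 111001.
Concatenate: 1010111001111001 = 0xAE79 (16 bits → U+AE79).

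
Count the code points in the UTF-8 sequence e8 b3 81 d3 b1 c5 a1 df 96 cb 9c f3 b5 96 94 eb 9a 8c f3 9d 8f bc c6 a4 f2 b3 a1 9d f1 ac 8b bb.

Byte at offset 0: 0xE8 = 11101000 → 3-byte char (#1). Advance 3.
Byte at offset 3: 0xD3 = 11010011 → 2-byte char (#2). Advance 2.
Byte at offset 5: 0xC5 = 11000101 → 2-byte char (#3). Advance 2.
Byte at offset 7: 0xDF = 11011111 → 2-byte char (#4). Advance 2.
Byte at offset 9: 0xCB = 11001011 → 2-byte char (#5). Advance 2.
Byte at offset 11: 0xF3 = 11110011 → 4-byte char (#6). Advance 4.
Byte at offset 15: 0xEB = 11101011 → 3-byte char (#7). Advance 3.
Byte at offset 18: 0xF3 = 11110011 → 4-byte char (#8). Advance 4.
Byte at offset 22: 0xC6 = 11000110 → 2-byte char (#9). Advance 2.
Byte at offset 24: 0xF2 = 11110010 → 4-byte char (#10). Advance 4.
Byte at offset 28: 0xF1 = 11110001 → 4-byte char (#11). Advance 4.
Reached end at offset 32 after 11 code points.

11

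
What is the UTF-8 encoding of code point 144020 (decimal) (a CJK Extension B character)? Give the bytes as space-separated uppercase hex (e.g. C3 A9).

U+23294 = 0x23294 = 144020 decimal. In range U+10000–U+10FFFF → 4-byte form: 11110xxx 10xxxxxx 10xxxxxx 10xxxxxx.
Binary (21 bits): 000100011001010010100.
Split 3+6+6+6: 000 | 100011 | 001010 | 010100.
Byte 1: 11110000 = 0xF0.
Byte 2: 10100011 = 0xA3.
Byte 3: 10001010 = 0x8A.
Byte 4: 10010100 = 0x94.

F0 A3 8A 94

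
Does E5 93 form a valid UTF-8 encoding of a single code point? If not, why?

Leading byte 0xE5 = 11100101 → 3-byte form, but only 2 bytes are present.

invalid (sequence truncated)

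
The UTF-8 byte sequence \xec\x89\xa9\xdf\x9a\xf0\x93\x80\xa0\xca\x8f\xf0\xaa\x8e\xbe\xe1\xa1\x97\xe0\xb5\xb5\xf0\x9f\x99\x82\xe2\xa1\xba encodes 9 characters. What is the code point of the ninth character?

Offset 0: leading byte 0xEC = 11101100 → 3-byte char #1 = EC 89 A9.
Offset 3: leading byte 0xDF = 11011111 → 2-byte char #2 = DF 9A.
Offset 5: leading byte 0xF0 = 11110000 → 4-byte char #3 = F0 93 80 A0.
Offset 9: leading byte 0xCA = 11001010 → 2-byte char #4 = CA 8F.
Offset 11: leading byte 0xF0 = 11110000 → 4-byte char #5 = F0 AA 8E BE.
Offset 15: leading byte 0xE1 = 11100001 → 3-byte char #6 = E1 A1 97.
Offset 18: leading byte 0xE0 = 11100000 → 3-byte char #7 = E0 B5 B5.
Offset 21: leading byte 0xF0 = 11110000 → 4-byte char #8 = F0 9F 99 82.
Offset 25: leading byte 0xE2 = 11100010 → 3-byte char #9 = E2 A1 BA.
Leading byte 0xE2 = 11100010 matches 1110xxxx → 3-byte sequence.
Byte 1: 0xE2 = 11100010, payload 0010 (4 bits).
Byte 2: 0xA1 = 10100001 (10xxxxxx ✓), payload 100001.
Byte 3: 0xBA = 10111010 (10xxxxxx ✓), payload 111010.
Concatenate: 0010100001111010 = 0x287A (16 bits → U+287A).

U+287A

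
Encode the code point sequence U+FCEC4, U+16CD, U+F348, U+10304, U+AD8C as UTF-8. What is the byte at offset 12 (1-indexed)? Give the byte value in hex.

0x90

1-indexed offset 12 is 0-indexed offset 11.
U+FCEC4 → 4-byte form F3 BC BB 84 at offsets 0–3.
U+16CD → 3-byte form E1 9B 8D at offsets 4–6.
U+F348 → 3-byte form EF 8D 88 at offsets 7–9.
U+10304 → 4-byte form F0 90 8C 84 at offsets 10–13.
Offset 11 falls in char 4's range; it's byte 2 of F0 90 8C 84 = 0x90.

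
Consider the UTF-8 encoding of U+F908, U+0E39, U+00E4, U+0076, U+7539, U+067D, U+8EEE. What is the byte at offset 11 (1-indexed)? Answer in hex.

0x94

1-indexed offset 11 is 0-indexed offset 10.
U+F908 → 3-byte form EF A4 88 at offsets 0–2.
U+0E39 → 3-byte form E0 B8 B9 at offsets 3–5.
U+00E4 → 2-byte form C3 A4 at offsets 6–7.
U+0076 → 1-byte form 76 at offsets 8–8.
U+7539 → 3-byte form E7 94 B9 at offsets 9–11.
Offset 10 falls in char 5's range; it's byte 2 of E7 94 B9 = 0x94.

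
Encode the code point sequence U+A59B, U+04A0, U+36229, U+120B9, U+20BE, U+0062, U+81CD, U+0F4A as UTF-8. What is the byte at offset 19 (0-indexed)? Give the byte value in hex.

0x8D

U+A59B → 3-byte form EA 96 9B at offsets 0–2.
U+04A0 → 2-byte form D2 A0 at offsets 3–4.
U+36229 → 4-byte form F0 B6 88 A9 at offsets 5–8.
U+120B9 → 4-byte form F0 92 82 B9 at offsets 9–12.
U+20BE → 3-byte form E2 82 BE at offsets 13–15.
U+0062 → 1-byte form 62 at offsets 16–16.
U+81CD → 3-byte form E8 87 8D at offsets 17–19.
Offset 19 falls in char 7's range; it's byte 3 of E8 87 8D = 0x8D.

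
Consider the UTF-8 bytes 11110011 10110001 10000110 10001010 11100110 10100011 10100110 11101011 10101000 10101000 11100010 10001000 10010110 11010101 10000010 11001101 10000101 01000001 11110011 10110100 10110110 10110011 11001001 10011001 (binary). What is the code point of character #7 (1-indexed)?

Offset 0: leading byte 0xF3 = 11110011 → 4-byte char #1 = F3 B1 86 8A.
Offset 4: leading byte 0xE6 = 11100110 → 3-byte char #2 = E6 A3 A6.
Offset 7: leading byte 0xEB = 11101011 → 3-byte char #3 = EB A8 A8.
Offset 10: leading byte 0xE2 = 11100010 → 3-byte char #4 = E2 88 96.
Offset 13: leading byte 0xD5 = 11010101 → 2-byte char #5 = D5 82.
Offset 15: leading byte 0xCD = 11001101 → 2-byte char #6 = CD 85.
Offset 17: leading byte 0x41 = 01000001 → 1-byte char #7 = 41.
Leading byte 0x41 = 01000001 matches 0xxxxxxx → 1-byte sequence.
Byte 1: 0x41 = 01000001, payload 1000001 (7 bits).
Concatenate: 1000001 = 0x41 (7 bits → U+0041).

U+0041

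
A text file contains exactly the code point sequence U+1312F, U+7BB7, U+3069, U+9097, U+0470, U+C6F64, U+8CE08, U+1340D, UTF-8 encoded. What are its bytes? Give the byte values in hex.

F0 93 84 AF E7 AE B7 E3 81 A9 E9 82 97 D1 B0 F3 86 BD A4 F2 8C B8 88 F0 93 90 8D

U+1312F: 4-byte form → F0 93 84 AF.
U+7BB7: 3-byte form → E7 AE B7.
U+3069: 3-byte form → E3 81 A9.
U+9097: 3-byte form → E9 82 97.
U+0470: 2-byte form → D1 B0.
U+C6F64: 4-byte form → F3 86 BD A4.
U+8CE08: 4-byte form → F2 8C B8 88.
U+1340D: 4-byte form → F0 93 90 8D.
Concatenated (27 bytes): F0 93 84 AF E7 AE B7 E3 81 A9 E9 82 97 D1 B0 F3 86 BD A4 F2 8C B8 88 F0 93 90 8D.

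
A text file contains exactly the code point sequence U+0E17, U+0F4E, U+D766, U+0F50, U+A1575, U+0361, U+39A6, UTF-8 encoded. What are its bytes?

U+0E17: 3-byte form → E0 B8 97.
U+0F4E: 3-byte form → E0 BD 8E.
U+D766: 3-byte form → ED 9D A6.
U+0F50: 3-byte form → E0 BD 90.
U+A1575: 4-byte form → F2 A1 95 B5.
U+0361: 2-byte form → CD A1.
U+39A6: 3-byte form → E3 A6 A6.
Concatenated (21 bytes): E0 B8 97 E0 BD 8E ED 9D A6 E0 BD 90 F2 A1 95 B5 CD A1 E3 A6 A6.

E0 B8 97 E0 BD 8E ED 9D A6 E0 BD 90 F2 A1 95 B5 CD A1 E3 A6 A6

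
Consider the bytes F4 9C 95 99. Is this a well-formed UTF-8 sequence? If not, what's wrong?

Leading byte 0xF4 = 11110100 → 4-byte form.
Payload = 0x11C559, which exceeds U+10FFFF, the maximum Unicode code point. (Leading bytes F5–FF, or F4 followed by ≥ 0x90, are invalid.)

invalid (encodes a value above U+10FFFF)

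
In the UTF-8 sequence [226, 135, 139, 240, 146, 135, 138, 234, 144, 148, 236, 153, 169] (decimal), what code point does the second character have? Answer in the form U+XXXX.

Offset 0: leading byte 0xE2 = 11100010 → 3-byte char #1 = E2 87 8B.
Offset 3: leading byte 0xF0 = 11110000 → 4-byte char #2 = F0 92 87 8A.
Leading byte 0xF0 = 11110000 matches 11110xxx → 4-byte sequence.
Byte 1: 0xF0 = 11110000, payload 000 (3 bits).
Byte 2: 0x92 = 10010010 (10xxxxxx ✓), payload 010010.
Byte 3: 0x87 = 10000111 (10xxxxxx ✓), payload 000111.
Byte 4: 0x8A = 10001010 (10xxxxxx ✓), payload 001010.
Concatenate: 000010010000111001010 = 0x121CA (21 bits → U+121CA).

U+121CA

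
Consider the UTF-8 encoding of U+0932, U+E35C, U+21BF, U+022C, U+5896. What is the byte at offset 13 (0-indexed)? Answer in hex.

U+0932 → 3-byte form E0 A4 B2 at offsets 0–2.
U+E35C → 3-byte form EE 8D 9C at offsets 3–5.
U+21BF → 3-byte form E2 86 BF at offsets 6–8.
U+022C → 2-byte form C8 AC at offsets 9–10.
U+5896 → 3-byte form E5 A2 96 at offsets 11–13.
Offset 13 falls in char 5's range; it's byte 3 of E5 A2 96 = 0x96.

0x96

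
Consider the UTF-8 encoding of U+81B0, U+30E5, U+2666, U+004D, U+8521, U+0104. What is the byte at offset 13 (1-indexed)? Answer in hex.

0xA1

1-indexed offset 13 is 0-indexed offset 12.
U+81B0 → 3-byte form E8 86 B0 at offsets 0–2.
U+30E5 → 3-byte form E3 83 A5 at offsets 3–5.
U+2666 → 3-byte form E2 99 A6 at offsets 6–8.
U+004D → 1-byte form 4D at offsets 9–9.
U+8521 → 3-byte form E8 94 A1 at offsets 10–12.
Offset 12 falls in char 5's range; it's byte 3 of E8 94 A1 = 0xA1.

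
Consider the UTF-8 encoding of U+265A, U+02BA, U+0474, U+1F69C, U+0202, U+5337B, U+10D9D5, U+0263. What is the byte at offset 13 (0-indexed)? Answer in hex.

U+265A → 3-byte form E2 99 9A at offsets 0–2.
U+02BA → 2-byte form CA BA at offsets 3–4.
U+0474 → 2-byte form D1 B4 at offsets 5–6.
U+1F69C → 4-byte form F0 9F 9A 9C at offsets 7–10.
U+0202 → 2-byte form C8 82 at offsets 11–12.
U+5337B → 4-byte form F1 93 8D BB at offsets 13–16.
Offset 13 falls in char 6's range; it's byte 1 of F1 93 8D BB = 0xF1.

0xF1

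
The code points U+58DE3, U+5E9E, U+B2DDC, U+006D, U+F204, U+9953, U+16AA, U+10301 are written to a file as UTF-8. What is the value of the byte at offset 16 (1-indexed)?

1-indexed offset 16 is 0-indexed offset 15.
U+58DE3 → 4-byte form F1 98 B7 A3 at offsets 0–3.
U+5E9E → 3-byte form E5 BA 9E at offsets 4–6.
U+B2DDC → 4-byte form F2 B2 B7 9C at offsets 7–10.
U+006D → 1-byte form 6D at offsets 11–11.
U+F204 → 3-byte form EF 88 84 at offsets 12–14.
U+9953 → 3-byte form E9 A5 93 at offsets 15–17.
Offset 15 falls in char 6's range; it's byte 1 of E9 A5 93 = 0xE9.

0xE9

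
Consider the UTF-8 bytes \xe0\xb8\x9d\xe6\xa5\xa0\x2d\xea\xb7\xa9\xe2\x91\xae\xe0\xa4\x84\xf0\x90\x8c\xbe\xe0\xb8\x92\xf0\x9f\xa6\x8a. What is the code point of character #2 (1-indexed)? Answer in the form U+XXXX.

U+6960

Offset 0: leading byte 0xE0 = 11100000 → 3-byte char #1 = E0 B8 9D.
Offset 3: leading byte 0xE6 = 11100110 → 3-byte char #2 = E6 A5 A0.
Leading byte 0xE6 = 11100110 matches 1110xxxx → 3-byte sequence.
Byte 1: 0xE6 = 11100110, payload 0110 (4 bits).
Byte 2: 0xA5 = 10100101 (10xxxxxx ✓), payload 100101.
Byte 3: 0xA0 = 10100000 (10xxxxxx ✓), payload 100000.
Concatenate: 0110100101100000 = 0x6960 (16 bits → U+6960).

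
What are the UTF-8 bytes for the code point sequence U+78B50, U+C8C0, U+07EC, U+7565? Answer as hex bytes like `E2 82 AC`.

U+78B50: 4-byte form → F1 B8 AD 90.
U+C8C0: 3-byte form → EC A3 80.
U+07EC: 2-byte form → DF AC.
U+7565: 3-byte form → E7 95 A5.
Concatenated (12 bytes): F1 B8 AD 90 EC A3 80 DF AC E7 95 A5.

F1 B8 AD 90 EC A3 80 DF AC E7 95 A5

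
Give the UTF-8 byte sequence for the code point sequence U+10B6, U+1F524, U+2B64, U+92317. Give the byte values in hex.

E1 82 B6 F0 9F 94 A4 E2 AD A4 F2 92 8C 97

U+10B6: 3-byte form → E1 82 B6.
U+1F524: 4-byte form → F0 9F 94 A4.
U+2B64: 3-byte form → E2 AD A4.
U+92317: 4-byte form → F2 92 8C 97.
Concatenated (14 bytes): E1 82 B6 F0 9F 94 A4 E2 AD A4 F2 92 8C 97.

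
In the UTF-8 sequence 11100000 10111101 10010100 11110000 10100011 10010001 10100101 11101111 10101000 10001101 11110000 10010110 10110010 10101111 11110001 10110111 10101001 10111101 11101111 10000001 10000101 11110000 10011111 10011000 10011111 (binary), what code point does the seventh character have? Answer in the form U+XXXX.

U+1F61F

Offset 0: leading byte 0xE0 = 11100000 → 3-byte char #1 = E0 BD 94.
Offset 3: leading byte 0xF0 = 11110000 → 4-byte char #2 = F0 A3 91 A5.
Offset 7: leading byte 0xEF = 11101111 → 3-byte char #3 = EF A8 8D.
Offset 10: leading byte 0xF0 = 11110000 → 4-byte char #4 = F0 96 B2 AF.
Offset 14: leading byte 0xF1 = 11110001 → 4-byte char #5 = F1 B7 A9 BD.
Offset 18: leading byte 0xEF = 11101111 → 3-byte char #6 = EF 81 85.
Offset 21: leading byte 0xF0 = 11110000 → 4-byte char #7 = F0 9F 98 9F.
Leading byte 0xF0 = 11110000 matches 11110xxx → 4-byte sequence.
Byte 1: 0xF0 = 11110000, payload 000 (3 bits).
Byte 2: 0x9F = 10011111 (10xxxxxx ✓), payload 011111.
Byte 3: 0x98 = 10011000 (10xxxxxx ✓), payload 011000.
Byte 4: 0x9F = 10011111 (10xxxxxx ✓), payload 011111.
Concatenate: 000011111011000011111 = 0x1F61F (21 bits → U+1F61F).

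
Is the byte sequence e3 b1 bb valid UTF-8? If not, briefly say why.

valid

Leading byte 0xE3 = 11100011 → 3-byte form.
Continuation bytes 0xB1=10110001, 0xBB=10111011 all match 10xxxxxx.
Decoded value 0x3C7B is ≥ 0x800 (shortest form) and not a surrogate.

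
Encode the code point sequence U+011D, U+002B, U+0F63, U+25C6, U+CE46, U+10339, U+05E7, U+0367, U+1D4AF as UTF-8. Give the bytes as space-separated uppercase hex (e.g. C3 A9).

C4 9D 2B E0 BD A3 E2 97 86 EC B9 86 F0 90 8C B9 D7 A7 CD A7 F0 9D 92 AF

U+011D: 2-byte form → C4 9D.
U+002B: 1-byte form → 2B.
U+0F63: 3-byte form → E0 BD A3.
U+25C6: 3-byte form → E2 97 86.
U+CE46: 3-byte form → EC B9 86.
U+10339: 4-byte form → F0 90 8C B9.
U+05E7: 2-byte form → D7 A7.
U+0367: 2-byte form → CD A7.
U+1D4AF: 4-byte form → F0 9D 92 AF.
Concatenated (24 bytes): C4 9D 2B E0 BD A3 E2 97 86 EC B9 86 F0 90 8C B9 D7 A7 CD A7 F0 9D 92 AF.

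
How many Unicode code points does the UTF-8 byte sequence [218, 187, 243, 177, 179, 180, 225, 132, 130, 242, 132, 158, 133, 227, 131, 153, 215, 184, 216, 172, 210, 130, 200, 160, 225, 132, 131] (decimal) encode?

10

Byte at offset 0: 0xDA = 11011010 → 2-byte char (#1). Advance 2.
Byte at offset 2: 0xF3 = 11110011 → 4-byte char (#2). Advance 4.
Byte at offset 6: 0xE1 = 11100001 → 3-byte char (#3). Advance 3.
Byte at offset 9: 0xF2 = 11110010 → 4-byte char (#4). Advance 4.
Byte at offset 13: 0xE3 = 11100011 → 3-byte char (#5). Advance 3.
Byte at offset 16: 0xD7 = 11010111 → 2-byte char (#6). Advance 2.
Byte at offset 18: 0xD8 = 11011000 → 2-byte char (#7). Advance 2.
Byte at offset 20: 0xD2 = 11010010 → 2-byte char (#8). Advance 2.
Byte at offset 22: 0xC8 = 11001000 → 2-byte char (#9). Advance 2.
Byte at offset 24: 0xE1 = 11100001 → 3-byte char (#10). Advance 3.
Reached end at offset 27 after 10 code points.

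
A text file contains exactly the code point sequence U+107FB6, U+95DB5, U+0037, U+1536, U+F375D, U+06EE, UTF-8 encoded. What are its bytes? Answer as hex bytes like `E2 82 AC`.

F4 87 BE B6 F2 95 B6 B5 37 E1 94 B6 F3 B3 9D 9D DB AE

U+107FB6: 4-byte form → F4 87 BE B6.
U+95DB5: 4-byte form → F2 95 B6 B5.
U+0037: 1-byte form → 37.
U+1536: 3-byte form → E1 94 B6.
U+F375D: 4-byte form → F3 B3 9D 9D.
U+06EE: 2-byte form → DB AE.
Concatenated (18 bytes): F4 87 BE B6 F2 95 B6 B5 37 E1 94 B6 F3 B3 9D 9D DB AE.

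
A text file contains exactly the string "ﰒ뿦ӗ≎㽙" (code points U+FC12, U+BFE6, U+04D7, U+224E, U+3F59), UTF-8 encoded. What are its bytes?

EF B0 92 EB BF A6 D3 97 E2 89 8E E3 BD 99

U+FC12: 3-byte form → EF B0 92.
U+BFE6: 3-byte form → EB BF A6.
U+04D7: 2-byte form → D3 97.
U+224E: 3-byte form → E2 89 8E.
U+3F59: 3-byte form → E3 BD 99.
Concatenated (14 bytes): EF B0 92 EB BF A6 D3 97 E2 89 8E E3 BD 99.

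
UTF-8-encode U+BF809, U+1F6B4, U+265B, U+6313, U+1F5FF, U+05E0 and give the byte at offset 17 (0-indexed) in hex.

U+BF809 → 4-byte form F2 BF A0 89 at offsets 0–3.
U+1F6B4 → 4-byte form F0 9F 9A B4 at offsets 4–7.
U+265B → 3-byte form E2 99 9B at offsets 8–10.
U+6313 → 3-byte form E6 8C 93 at offsets 11–13.
U+1F5FF → 4-byte form F0 9F 97 BF at offsets 14–17.
Offset 17 falls in char 5's range; it's byte 4 of F0 9F 97 BF = 0xBF.

0xBF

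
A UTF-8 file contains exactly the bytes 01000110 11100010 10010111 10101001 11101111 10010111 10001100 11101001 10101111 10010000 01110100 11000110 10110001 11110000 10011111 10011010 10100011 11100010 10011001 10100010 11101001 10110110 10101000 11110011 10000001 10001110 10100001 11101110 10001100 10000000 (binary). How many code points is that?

Byte at offset 0: 0x46 = 01000110 → 1-byte char (#1). Advance 1.
Byte at offset 1: 0xE2 = 11100010 → 3-byte char (#2). Advance 3.
Byte at offset 4: 0xEF = 11101111 → 3-byte char (#3). Advance 3.
Byte at offset 7: 0xE9 = 11101001 → 3-byte char (#4). Advance 3.
Byte at offset 10: 0x74 = 01110100 → 1-byte char (#5). Advance 1.
Byte at offset 11: 0xC6 = 11000110 → 2-byte char (#6). Advance 2.
Byte at offset 13: 0xF0 = 11110000 → 4-byte char (#7). Advance 4.
Byte at offset 17: 0xE2 = 11100010 → 3-byte char (#8). Advance 3.
Byte at offset 20: 0xE9 = 11101001 → 3-byte char (#9). Advance 3.
Byte at offset 23: 0xF3 = 11110011 → 4-byte char (#10). Advance 4.
Byte at offset 27: 0xEE = 11101110 → 3-byte char (#11). Advance 3.
Reached end at offset 30 after 11 code points.

11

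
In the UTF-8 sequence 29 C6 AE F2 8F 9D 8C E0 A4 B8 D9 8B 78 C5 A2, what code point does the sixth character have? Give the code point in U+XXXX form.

Offset 0: leading byte 0x29 = 00101001 → 1-byte char #1 = 29.
Offset 1: leading byte 0xC6 = 11000110 → 2-byte char #2 = C6 AE.
Offset 3: leading byte 0xF2 = 11110010 → 4-byte char #3 = F2 8F 9D 8C.
Offset 7: leading byte 0xE0 = 11100000 → 3-byte char #4 = E0 A4 B8.
Offset 10: leading byte 0xD9 = 11011001 → 2-byte char #5 = D9 8B.
Offset 12: leading byte 0x78 = 01111000 → 1-byte char #6 = 78.
Leading byte 0x78 = 01111000 matches 0xxxxxxx → 1-byte sequence.
Byte 1: 0x78 = 01111000, payload 1111000 (7 bits).
Concatenate: 1111000 = 0x78 (7 bits → U+0078).

U+0078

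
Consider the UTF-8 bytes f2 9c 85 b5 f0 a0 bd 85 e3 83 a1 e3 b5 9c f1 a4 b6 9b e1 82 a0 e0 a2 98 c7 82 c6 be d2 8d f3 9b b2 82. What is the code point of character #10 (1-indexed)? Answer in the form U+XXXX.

U+048D

Offset 0: leading byte 0xF2 = 11110010 → 4-byte char #1 = F2 9C 85 B5.
Offset 4: leading byte 0xF0 = 11110000 → 4-byte char #2 = F0 A0 BD 85.
Offset 8: leading byte 0xE3 = 11100011 → 3-byte char #3 = E3 83 A1.
Offset 11: leading byte 0xE3 = 11100011 → 3-byte char #4 = E3 B5 9C.
Offset 14: leading byte 0xF1 = 11110001 → 4-byte char #5 = F1 A4 B6 9B.
Offset 18: leading byte 0xE1 = 11100001 → 3-byte char #6 = E1 82 A0.
Offset 21: leading byte 0xE0 = 11100000 → 3-byte char #7 = E0 A2 98.
Offset 24: leading byte 0xC7 = 11000111 → 2-byte char #8 = C7 82.
Offset 26: leading byte 0xC6 = 11000110 → 2-byte char #9 = C6 BE.
Offset 28: leading byte 0xD2 = 11010010 → 2-byte char #10 = D2 8D.
Leading byte 0xD2 = 11010010 matches 110xxxxx → 2-byte sequence.
Byte 1: 0xD2 = 11010010, payload 10010 (5 bits).
Byte 2: 0x8D = 10001101 (10xxxxxx ✓), payload 001101.
Concatenate: 10010001101 = 0x48D (11 bits → U+048D).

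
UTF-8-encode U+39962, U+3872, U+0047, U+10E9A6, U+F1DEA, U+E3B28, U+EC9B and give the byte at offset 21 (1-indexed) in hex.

1-indexed offset 21 is 0-indexed offset 20.
U+39962 → 4-byte form F0 B9 A5 A2 at offsets 0–3.
U+3872 → 3-byte form E3 A1 B2 at offsets 4–6.
U+0047 → 1-byte form 47 at offsets 7–7.
U+10E9A6 → 4-byte form F4 8E A6 A6 at offsets 8–11.
U+F1DEA → 4-byte form F3 B1 B7 AA at offsets 12–15.
U+E3B28 → 4-byte form F3 A3 AC A8 at offsets 16–19.
U+EC9B → 3-byte form EE B2 9B at offsets 20–22.
Offset 20 falls in char 7's range; it's byte 1 of EE B2 9B = 0xEE.

0xEE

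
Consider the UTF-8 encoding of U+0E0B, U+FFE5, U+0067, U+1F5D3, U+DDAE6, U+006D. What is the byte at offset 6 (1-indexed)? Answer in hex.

0xA5

1-indexed offset 6 is 0-indexed offset 5.
U+0E0B → 3-byte form E0 B8 8B at offsets 0–2.
U+FFE5 → 3-byte form EF BF A5 at offsets 3–5.
Offset 5 falls in char 2's range; it's byte 3 of EF BF A5 = 0xA5.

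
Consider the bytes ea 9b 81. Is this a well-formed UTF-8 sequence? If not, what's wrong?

valid

Leading byte 0xEA = 11101010 → 3-byte form.
Continuation bytes 0x9B=10011011, 0x81=10000001 all match 10xxxxxx.
Decoded value 0xA6C1 is ≥ 0x800 (shortest form) and not a surrogate.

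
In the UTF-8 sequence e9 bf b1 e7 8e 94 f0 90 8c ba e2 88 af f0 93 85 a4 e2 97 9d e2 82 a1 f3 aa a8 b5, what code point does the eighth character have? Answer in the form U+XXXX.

U+EAA35

Offset 0: leading byte 0xE9 = 11101001 → 3-byte char #1 = E9 BF B1.
Offset 3: leading byte 0xE7 = 11100111 → 3-byte char #2 = E7 8E 94.
Offset 6: leading byte 0xF0 = 11110000 → 4-byte char #3 = F0 90 8C BA.
Offset 10: leading byte 0xE2 = 11100010 → 3-byte char #4 = E2 88 AF.
Offset 13: leading byte 0xF0 = 11110000 → 4-byte char #5 = F0 93 85 A4.
Offset 17: leading byte 0xE2 = 11100010 → 3-byte char #6 = E2 97 9D.
Offset 20: leading byte 0xE2 = 11100010 → 3-byte char #7 = E2 82 A1.
Offset 23: leading byte 0xF3 = 11110011 → 4-byte char #8 = F3 AA A8 B5.
Leading byte 0xF3 = 11110011 matches 11110xxx → 4-byte sequence.
Byte 1: 0xF3 = 11110011, payload 011 (3 bits).
Byte 2: 0xAA = 10101010 (10xxxxxx ✓), payload 101010.
Byte 3: 0xA8 = 10101000 (10xxxxxx ✓), payload 101000.
Byte 4: 0xB5 = 10110101 (10xxxxxx ✓), payload 110101.
Concatenate: 011101010101000110101 = 0xEAA35 (21 bits → U+EAA35).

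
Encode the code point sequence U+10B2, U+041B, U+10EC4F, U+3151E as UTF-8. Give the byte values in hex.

U+10B2: 3-byte form → E1 82 B2.
U+041B: 2-byte form → D0 9B.
U+10EC4F: 4-byte form → F4 8E B1 8F.
U+3151E: 4-byte form → F0 B1 94 9E.
Concatenated (13 bytes): E1 82 B2 D0 9B F4 8E B1 8F F0 B1 94 9E.

E1 82 B2 D0 9B F4 8E B1 8F F0 B1 94 9E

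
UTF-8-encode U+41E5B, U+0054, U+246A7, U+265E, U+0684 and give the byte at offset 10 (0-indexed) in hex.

U+41E5B → 4-byte form F1 81 B9 9B at offsets 0–3.
U+0054 → 1-byte form 54 at offsets 4–4.
U+246A7 → 4-byte form F0 A4 9A A7 at offsets 5–8.
U+265E → 3-byte form E2 99 9E at offsets 9–11.
Offset 10 falls in char 4's range; it's byte 2 of E2 99 9E = 0x99.

0x99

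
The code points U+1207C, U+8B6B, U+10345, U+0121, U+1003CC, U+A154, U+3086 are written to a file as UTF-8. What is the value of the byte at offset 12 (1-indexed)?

1-indexed offset 12 is 0-indexed offset 11.
U+1207C → 4-byte form F0 92 81 BC at offsets 0–3.
U+8B6B → 3-byte form E8 AD AB at offsets 4–6.
U+10345 → 4-byte form F0 90 8D 85 at offsets 7–10.
U+0121 → 2-byte form C4 A1 at offsets 11–12.
Offset 11 falls in char 4's range; it's byte 1 of C4 A1 = 0xC4.

0xC4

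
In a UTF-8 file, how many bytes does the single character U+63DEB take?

U+63DEB = 0x63DEB. UTF-8 uses 1 byte below 0x80, 2 below 0x800, 3 below 0x10000, 4 up to 0x10FFFF. 0x63DEB is in U+10000–U+10FFFF → 4 bytes.

4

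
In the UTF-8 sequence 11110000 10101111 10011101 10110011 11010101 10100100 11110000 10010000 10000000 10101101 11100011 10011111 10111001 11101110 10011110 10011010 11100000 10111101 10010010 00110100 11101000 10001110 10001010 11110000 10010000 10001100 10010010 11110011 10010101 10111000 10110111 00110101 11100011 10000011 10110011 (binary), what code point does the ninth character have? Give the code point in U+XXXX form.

U+10312

Offset 0: leading byte 0xF0 = 11110000 → 4-byte char #1 = F0 AF 9D B3.
Offset 4: leading byte 0xD5 = 11010101 → 2-byte char #2 = D5 A4.
Offset 6: leading byte 0xF0 = 11110000 → 4-byte char #3 = F0 90 80 AD.
Offset 10: leading byte 0xE3 = 11100011 → 3-byte char #4 = E3 9F B9.
Offset 13: leading byte 0xEE = 11101110 → 3-byte char #5 = EE 9E 9A.
Offset 16: leading byte 0xE0 = 11100000 → 3-byte char #6 = E0 BD 92.
Offset 19: leading byte 0x34 = 00110100 → 1-byte char #7 = 34.
Offset 20: leading byte 0xE8 = 11101000 → 3-byte char #8 = E8 8E 8A.
Offset 23: leading byte 0xF0 = 11110000 → 4-byte char #9 = F0 90 8C 92.
Leading byte 0xF0 = 11110000 matches 11110xxx → 4-byte sequence.
Byte 1: 0xF0 = 11110000, payload 000 (3 bits).
Byte 2: 0x90 = 10010000 (10xxxxxx ✓), payload 010000.
Byte 3: 0x8C = 10001100 (10xxxxxx ✓), payload 001100.
Byte 4: 0x92 = 10010010 (10xxxxxx ✓), payload 010010.
Concatenate: 000010000001100010010 = 0x10312 (21 bits → U+10312).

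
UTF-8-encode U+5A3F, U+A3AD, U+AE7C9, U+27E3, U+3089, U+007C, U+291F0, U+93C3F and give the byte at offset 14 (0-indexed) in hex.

U+5A3F → 3-byte form E5 A8 BF at offsets 0–2.
U+A3AD → 3-byte form EA 8E AD at offsets 3–5.
U+AE7C9 → 4-byte form F2 AE 9F 89 at offsets 6–9.
U+27E3 → 3-byte form E2 9F A3 at offsets 10–12.
U+3089 → 3-byte form E3 82 89 at offsets 13–15.
Offset 14 falls in char 5's range; it's byte 2 of E3 82 89 = 0x82.

0x82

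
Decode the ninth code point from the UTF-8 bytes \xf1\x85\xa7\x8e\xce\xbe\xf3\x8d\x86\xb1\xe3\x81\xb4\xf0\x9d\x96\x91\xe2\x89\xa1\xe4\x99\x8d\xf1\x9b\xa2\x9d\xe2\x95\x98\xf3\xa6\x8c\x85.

Offset 0: leading byte 0xF1 = 11110001 → 4-byte char #1 = F1 85 A7 8E.
Offset 4: leading byte 0xCE = 11001110 → 2-byte char #2 = CE BE.
Offset 6: leading byte 0xF3 = 11110011 → 4-byte char #3 = F3 8D 86 B1.
Offset 10: leading byte 0xE3 = 11100011 → 3-byte char #4 = E3 81 B4.
Offset 13: leading byte 0xF0 = 11110000 → 4-byte char #5 = F0 9D 96 91.
Offset 17: leading byte 0xE2 = 11100010 → 3-byte char #6 = E2 89 A1.
Offset 20: leading byte 0xE4 = 11100100 → 3-byte char #7 = E4 99 8D.
Offset 23: leading byte 0xF1 = 11110001 → 4-byte char #8 = F1 9B A2 9D.
Offset 27: leading byte 0xE2 = 11100010 → 3-byte char #9 = E2 95 98.
Leading byte 0xE2 = 11100010 matches 1110xxxx → 3-byte sequence.
Byte 1: 0xE2 = 11100010, payload 0010 (4 bits).
Byte 2: 0x95 = 10010101 (10xxxxxx ✓), payload 010101.
Byte 3: 0x98 = 10011000 (10xxxxxx ✓), payload 011000.
Concatenate: 0010010101011000 = 0x2558 (16 bits → U+2558).

U+2558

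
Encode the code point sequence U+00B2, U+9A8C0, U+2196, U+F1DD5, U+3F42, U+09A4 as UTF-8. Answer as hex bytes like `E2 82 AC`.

C2 B2 F2 9A A3 80 E2 86 96 F3 B1 B7 95 E3 BD 82 E0 A6 A4

U+00B2: 2-byte form → C2 B2.
U+9A8C0: 4-byte form → F2 9A A3 80.
U+2196: 3-byte form → E2 86 96.
U+F1DD5: 4-byte form → F3 B1 B7 95.
U+3F42: 3-byte form → E3 BD 82.
U+09A4: 3-byte form → E0 A6 A4.
Concatenated (19 bytes): C2 B2 F2 9A A3 80 E2 86 96 F3 B1 B7 95 E3 BD 82 E0 A6 A4.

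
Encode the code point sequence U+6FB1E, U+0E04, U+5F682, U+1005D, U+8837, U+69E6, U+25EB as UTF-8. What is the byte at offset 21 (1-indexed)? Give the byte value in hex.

1-indexed offset 21 is 0-indexed offset 20.
U+6FB1E → 4-byte form F1 AF AC 9E at offsets 0–3.
U+0E04 → 3-byte form E0 B8 84 at offsets 4–6.
U+5F682 → 4-byte form F1 9F 9A 82 at offsets 7–10.
U+1005D → 4-byte form F0 90 81 9D at offsets 11–14.
U+8837 → 3-byte form E8 A0 B7 at offsets 15–17.
U+69E6 → 3-byte form E6 A7 A6 at offsets 18–20.
Offset 20 falls in char 6's range; it's byte 3 of E6 A7 A6 = 0xA6.

0xA6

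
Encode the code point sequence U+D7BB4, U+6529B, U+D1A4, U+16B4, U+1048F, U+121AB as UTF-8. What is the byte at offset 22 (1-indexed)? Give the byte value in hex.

1-indexed offset 22 is 0-indexed offset 21.
U+D7BB4 → 4-byte form F3 97 AE B4 at offsets 0–3.
U+6529B → 4-byte form F1 A5 8A 9B at offsets 4–7.
U+D1A4 → 3-byte form ED 86 A4 at offsets 8–10.
U+16B4 → 3-byte form E1 9A B4 at offsets 11–13.
U+1048F → 4-byte form F0 90 92 8F at offsets 14–17.
U+121AB → 4-byte form F0 92 86 AB at offsets 18–21.
Offset 21 falls in char 6's range; it's byte 4 of F0 92 86 AB = 0xAB.

0xAB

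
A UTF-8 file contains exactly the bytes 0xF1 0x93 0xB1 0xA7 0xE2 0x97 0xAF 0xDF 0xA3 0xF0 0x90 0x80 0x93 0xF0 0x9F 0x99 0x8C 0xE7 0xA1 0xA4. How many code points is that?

6

Byte at offset 0: 0xF1 = 11110001 → 4-byte char (#1). Advance 4.
Byte at offset 4: 0xE2 = 11100010 → 3-byte char (#2). Advance 3.
Byte at offset 7: 0xDF = 11011111 → 2-byte char (#3). Advance 2.
Byte at offset 9: 0xF0 = 11110000 → 4-byte char (#4). Advance 4.
Byte at offset 13: 0xF0 = 11110000 → 4-byte char (#5). Advance 4.
Byte at offset 17: 0xE7 = 11100111 → 3-byte char (#6). Advance 3.
Reached end at offset 20 after 6 code points.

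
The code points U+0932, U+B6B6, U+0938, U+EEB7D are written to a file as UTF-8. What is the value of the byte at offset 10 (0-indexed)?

U+0932 → 3-byte form E0 A4 B2 at offsets 0–2.
U+B6B6 → 3-byte form EB 9A B6 at offsets 3–5.
U+0938 → 3-byte form E0 A4 B8 at offsets 6–8.
U+EEB7D → 4-byte form F3 AE AD BD at offsets 9–12.
Offset 10 falls in char 4's range; it's byte 2 of F3 AE AD BD = 0xAE.

0xAE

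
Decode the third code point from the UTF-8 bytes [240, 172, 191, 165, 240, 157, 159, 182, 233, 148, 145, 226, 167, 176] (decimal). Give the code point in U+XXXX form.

Offset 0: leading byte 0xF0 = 11110000 → 4-byte char #1 = F0 AC BF A5.
Offset 4: leading byte 0xF0 = 11110000 → 4-byte char #2 = F0 9D 9F B6.
Offset 8: leading byte 0xE9 = 11101001 → 3-byte char #3 = E9 94 91.
Leading byte 0xE9 = 11101001 matches 1110xxxx → 3-byte sequence.
Byte 1: 0xE9 = 11101001, payload 1001 (4 bits).
Byte 2: 0x94 = 10010100 (10xxxxxx ✓), payload 010100.
Byte 3: 0x91 = 10010001 (10xxxxxx ✓), payload 010001.
Concatenate: 1001010100010001 = 0x9511 (16 bits → U+9511).

U+9511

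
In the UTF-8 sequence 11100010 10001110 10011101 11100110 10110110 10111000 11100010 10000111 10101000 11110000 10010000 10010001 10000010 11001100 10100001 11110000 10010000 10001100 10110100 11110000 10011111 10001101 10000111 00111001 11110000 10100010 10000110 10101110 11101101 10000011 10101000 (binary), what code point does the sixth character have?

Offset 0: leading byte 0xE2 = 11100010 → 3-byte char #1 = E2 8E 9D.
Offset 3: leading byte 0xE6 = 11100110 → 3-byte char #2 = E6 B6 B8.
Offset 6: leading byte 0xE2 = 11100010 → 3-byte char #3 = E2 87 A8.
Offset 9: leading byte 0xF0 = 11110000 → 4-byte char #4 = F0 90 91 82.
Offset 13: leading byte 0xCC = 11001100 → 2-byte char #5 = CC A1.
Offset 15: leading byte 0xF0 = 11110000 → 4-byte char #6 = F0 90 8C B4.
Leading byte 0xF0 = 11110000 matches 11110xxx → 4-byte sequence.
Byte 1: 0xF0 = 11110000, payload 000 (3 bits).
Byte 2: 0x90 = 10010000 (10xxxxxx ✓), payload 010000.
Byte 3: 0x8C = 10001100 (10xxxxxx ✓), payload 001100.
Byte 4: 0xB4 = 10110100 (10xxxxxx ✓), payload 110100.
Concatenate: 000010000001100110100 = 0x10334 (21 bits → U+10334).

U+10334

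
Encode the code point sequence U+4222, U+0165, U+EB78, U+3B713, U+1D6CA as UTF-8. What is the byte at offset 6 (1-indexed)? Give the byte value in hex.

1-indexed offset 6 is 0-indexed offset 5.
U+4222 → 3-byte form E4 88 A2 at offsets 0–2.
U+0165 → 2-byte form C5 A5 at offsets 3–4.
U+EB78 → 3-byte form EE AD B8 at offsets 5–7.
Offset 5 falls in char 3's range; it's byte 1 of EE AD B8 = 0xEE.

0xEE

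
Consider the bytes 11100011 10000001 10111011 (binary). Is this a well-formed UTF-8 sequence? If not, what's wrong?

Leading byte 0xE3 = 11100011 → 3-byte form.
Continuation bytes 0x81=10000001, 0xBB=10111011 all match 10xxxxxx.
Decoded value 0x307B is ≥ 0x800 (shortest form) and not a surrogate.

valid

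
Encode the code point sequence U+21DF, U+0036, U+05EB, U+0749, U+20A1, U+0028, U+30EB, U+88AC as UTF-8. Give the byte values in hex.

U+21DF: 3-byte form → E2 87 9F.
U+0036: 1-byte form → 36.
U+05EB: 2-byte form → D7 AB.
U+0749: 2-byte form → DD 89.
U+20A1: 3-byte form → E2 82 A1.
U+0028: 1-byte form → 28.
U+30EB: 3-byte form → E3 83 AB.
U+88AC: 3-byte form → E8 A2 AC.
Concatenated (18 bytes): E2 87 9F 36 D7 AB DD 89 E2 82 A1 28 E3 83 AB E8 A2 AC.

E2 87 9F 36 D7 AB DD 89 E2 82 A1 28 E3 83 AB E8 A2 AC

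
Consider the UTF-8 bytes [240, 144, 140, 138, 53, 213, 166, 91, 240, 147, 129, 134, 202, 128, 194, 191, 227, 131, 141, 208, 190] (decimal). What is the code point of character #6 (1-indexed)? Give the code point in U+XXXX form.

Offset 0: leading byte 0xF0 = 11110000 → 4-byte char #1 = F0 90 8C 8A.
Offset 4: leading byte 0x35 = 00110101 → 1-byte char #2 = 35.
Offset 5: leading byte 0xD5 = 11010101 → 2-byte char #3 = D5 A6.
Offset 7: leading byte 0x5B = 01011011 → 1-byte char #4 = 5B.
Offset 8: leading byte 0xF0 = 11110000 → 4-byte char #5 = F0 93 81 86.
Offset 12: leading byte 0xCA = 11001010 → 2-byte char #6 = CA 80.
Leading byte 0xCA = 11001010 matches 110xxxxx → 2-byte sequence.
Byte 1: 0xCA = 11001010, payload 01010 (5 bits).
Byte 2: 0x80 = 10000000 (10xxxxxx ✓), payload 000000.
Concatenate: 01010000000 = 0x280 (11 bits → U+0280).

U+0280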